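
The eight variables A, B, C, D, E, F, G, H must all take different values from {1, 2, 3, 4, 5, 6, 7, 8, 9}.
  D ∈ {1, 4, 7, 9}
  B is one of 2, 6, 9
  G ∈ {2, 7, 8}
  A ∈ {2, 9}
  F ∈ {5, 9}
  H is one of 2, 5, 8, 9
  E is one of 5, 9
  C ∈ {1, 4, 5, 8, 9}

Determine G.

The 8 variables together cover exactly {1, 2, 4, 5, 6, 7, 8, 9} — 8 values for 8 variables — and 6 appears only in B's list, so B = 6.
E and F between them cover only {5, 9} — a naked pair. Remove those values from A, C, D, H.
A's domain is down to {2}, so A = 2. Eliminate 2 elsewhere: G, H.
That leaves H = 8. So C, G can't be 8.
So G = 7.

7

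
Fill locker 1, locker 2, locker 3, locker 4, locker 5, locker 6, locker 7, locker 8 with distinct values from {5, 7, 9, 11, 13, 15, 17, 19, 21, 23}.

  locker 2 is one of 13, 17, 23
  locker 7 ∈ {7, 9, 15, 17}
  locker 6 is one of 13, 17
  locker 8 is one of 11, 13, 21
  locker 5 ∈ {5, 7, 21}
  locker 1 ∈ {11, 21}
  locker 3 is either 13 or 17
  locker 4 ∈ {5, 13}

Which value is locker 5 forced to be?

The 2 variables locker 3 and locker 6 are confined to {13, 17}, which locks those values in; drop them from locker 2, locker 4, locker 7, locker 8.
locker 2 has just one choice, so locker 2 = 23.
locker 4 has just one choice, so locker 4 = 5. Strike 5 from locker 5.
locker 1 and locker 8 share exactly the 2 values {11, 21}; by pigeonhole those values go to them, so strike 11, 21 from locker 5.
So locker 5 = 7.

7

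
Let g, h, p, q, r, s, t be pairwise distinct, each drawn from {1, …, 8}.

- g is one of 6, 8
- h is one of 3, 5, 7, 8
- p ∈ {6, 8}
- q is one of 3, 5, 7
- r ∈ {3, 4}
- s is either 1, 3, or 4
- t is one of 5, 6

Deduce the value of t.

5

The 7 variables together cover exactly {1, 3, 4, 5, 6, 7, 8} — 7 values for 7 variables — and 1 appears only in s's list, so s = 1.
The 6 still-open variables draw from only 6 values {3, 4, 5, 6, 7, 8}, so each is used; only r can be 4, hence r = 4.
g and p between them cover only {6, 8} — a naked pair. Remove those values from h, t.
So t = 5.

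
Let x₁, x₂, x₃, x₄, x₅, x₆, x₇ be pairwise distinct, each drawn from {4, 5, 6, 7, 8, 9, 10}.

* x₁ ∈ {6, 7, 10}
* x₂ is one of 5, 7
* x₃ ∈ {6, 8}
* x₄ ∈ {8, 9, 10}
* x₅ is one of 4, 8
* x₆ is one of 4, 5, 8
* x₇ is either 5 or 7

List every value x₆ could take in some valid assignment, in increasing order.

The 7 variables together cover exactly {4, 5, 6, 7, 8, 9, 10} — 7 values for 7 variables — and 9 appears only in x₄'s list, so x₄ = 9.
The 6 still-open variables together cover exactly {4, 5, 6, 7, 8, 10} — 6 values for 6 variables — and 10 appears only in x₁'s list, so x₁ = 10.
Among the 5 still-open variables, 6 fits only x₃ (and all 5 values in {4, 5, 6, 7, 8} must be used), so x₃ = 6.
The 2 variables x₂ and x₇ are confined to {5, 7}, which locks those values in; drop them from x₆.
No further eliminations apply; x₆ can still be any of 4, 8.

4, 8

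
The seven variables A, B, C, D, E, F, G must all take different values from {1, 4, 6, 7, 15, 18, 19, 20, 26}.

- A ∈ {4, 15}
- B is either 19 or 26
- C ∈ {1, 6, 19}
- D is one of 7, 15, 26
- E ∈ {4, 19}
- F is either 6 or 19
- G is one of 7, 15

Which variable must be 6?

The 7 variables together cover exactly {1, 4, 6, 7, 15, 19, 26} — 7 values for 7 variables — and 1 appears only in C's list, so C = 1.
The 6 still-open variables draw from only 6 values {4, 6, 7, 15, 19, 26}, so each is used; only F can be 6, hence F = 6.

F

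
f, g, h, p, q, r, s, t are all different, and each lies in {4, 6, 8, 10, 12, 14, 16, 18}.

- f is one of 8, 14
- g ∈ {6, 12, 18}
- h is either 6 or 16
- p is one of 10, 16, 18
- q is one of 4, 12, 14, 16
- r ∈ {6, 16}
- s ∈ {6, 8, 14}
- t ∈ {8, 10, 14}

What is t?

The 8 variables together cover exactly {4, 6, 8, 10, 12, 14, 16, 18} — 8 values for 8 variables — and 4 appears only in q's list, so q = 4.
The 7 still-open variables together cover exactly {6, 8, 10, 12, 14, 16, 18} — 7 values for 7 variables — and 12 appears only in g's list, so g = 12.
The 6 still-open variables together cover exactly {6, 8, 10, 14, 16, 18} — 6 values for 6 variables — and 18 appears only in p's list, so p = 18.
The 5 still-open variables together cover exactly {6, 8, 10, 14, 16} — 5 values for 5 variables — and 10 appears only in t's list, so t = 10.

10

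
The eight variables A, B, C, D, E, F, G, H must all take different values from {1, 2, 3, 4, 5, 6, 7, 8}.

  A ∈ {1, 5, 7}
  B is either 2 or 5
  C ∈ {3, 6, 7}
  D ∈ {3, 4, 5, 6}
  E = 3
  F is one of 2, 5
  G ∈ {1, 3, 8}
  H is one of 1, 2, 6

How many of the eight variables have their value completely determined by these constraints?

E must be 3 (only option left). Remove 3 from C, D, G.
Among the 7 still-open variables, 4 fits only D (and all 7 values in {1, 2, 4, 5, 6, 7, 8} must be used), so D = 4.
The 6 still-open variables together cover exactly {1, 2, 5, 6, 7, 8} — 6 values for 6 variables — and 8 appears only in G's list, so G = 8.
The 2 variables B and F are confined to {2, 5}, which locks those values in; drop them from A, H.
Determined: D=4, E=3, G=8. The other variables each still have more than one consistent value. That makes 3.

3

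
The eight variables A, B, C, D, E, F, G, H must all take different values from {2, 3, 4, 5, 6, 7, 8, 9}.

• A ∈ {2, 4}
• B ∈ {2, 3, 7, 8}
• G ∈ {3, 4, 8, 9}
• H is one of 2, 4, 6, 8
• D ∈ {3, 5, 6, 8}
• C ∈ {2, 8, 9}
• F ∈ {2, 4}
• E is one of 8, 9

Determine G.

The 8 variables together cover exactly {2, 3, 4, 5, 6, 7, 8, 9} — 8 values for 8 variables — and 5 appears only in D's list, so D = 5.
The 7 still-open variables together cover exactly {2, 3, 4, 6, 7, 8, 9} — 7 values for 7 variables — and 6 appears only in H's list, so H = 6.
Among the 6 still-open variables, 7 fits only B (and all 6 values in {2, 3, 4, 7, 8, 9} must be used), so B = 7.
The 5 still-open variables draw from only 5 values {2, 3, 4, 8, 9}, so each is used; only G can be 3, hence G = 3.

3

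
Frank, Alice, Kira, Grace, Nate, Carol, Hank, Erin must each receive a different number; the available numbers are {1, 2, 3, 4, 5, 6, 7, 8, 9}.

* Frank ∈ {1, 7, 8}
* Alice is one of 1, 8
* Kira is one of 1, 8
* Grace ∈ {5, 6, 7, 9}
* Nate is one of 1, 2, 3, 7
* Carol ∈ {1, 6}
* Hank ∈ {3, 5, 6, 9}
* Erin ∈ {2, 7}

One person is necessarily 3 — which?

Nate

Alice and Kira between them cover only {1, 8} — a naked pair. Remove those values from Frank, Nate, Carol.
Frank's domain is down to {7}, so Frank = 7. Strike 7 from Grace, Nate, Erin.
Carol has just one choice, so Carol = 6. Eliminate 6 elsewhere: Grace, Hank.
Erin's domain is down to {2}, so Erin = 2. Eliminate 2 elsewhere: Nate.
So 3 goes to Nate.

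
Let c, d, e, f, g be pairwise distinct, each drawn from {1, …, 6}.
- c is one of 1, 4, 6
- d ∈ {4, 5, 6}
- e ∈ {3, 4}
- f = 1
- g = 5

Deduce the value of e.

3

f has just one choice, so f = 1. So c can't be 1.
g has just one choice, so g = 5. Eliminate 5 elsewhere: d.
The 3 still-open variables draw from only 3 values {3, 4, 6}, so each is used; only e can be 3, hence e = 3.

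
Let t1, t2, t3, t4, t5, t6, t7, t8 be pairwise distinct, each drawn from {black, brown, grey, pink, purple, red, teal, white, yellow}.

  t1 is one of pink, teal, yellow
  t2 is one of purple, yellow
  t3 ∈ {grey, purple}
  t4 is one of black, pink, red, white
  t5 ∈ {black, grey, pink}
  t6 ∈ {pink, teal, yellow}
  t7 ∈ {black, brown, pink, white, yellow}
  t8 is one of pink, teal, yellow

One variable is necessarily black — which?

t1, t6, t8 share exactly the 3 values {pink, teal, yellow}; by pigeonhole those values go to them, so strike pink, teal, yellow from t2, t4, t5, t7.
t2's domain is down to {purple}, so t2 = purple. So t3 can't be purple.
t3 must be grey (only option left). Strike grey from t5.
So black goes to t5.

t5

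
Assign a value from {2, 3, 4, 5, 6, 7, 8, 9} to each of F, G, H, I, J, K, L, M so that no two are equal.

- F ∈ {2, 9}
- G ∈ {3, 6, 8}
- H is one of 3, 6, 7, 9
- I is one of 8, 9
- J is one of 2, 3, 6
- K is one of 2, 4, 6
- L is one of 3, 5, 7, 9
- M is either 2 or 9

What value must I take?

The 8 variables draw from only 8 values {2, 3, 4, 5, 6, 7, 8, 9}, so each is used; only K can be 4, hence K = 4.
Among the 7 still-open variables, 5 fits only L (and all 7 values in {2, 3, 5, 6, 7, 8, 9} must be used), so L = 5.
Among the 6 still-open variables, 7 fits only H (and all 6 values in {2, 3, 6, 7, 8, 9} must be used), so H = 7.
F and M between them cover only {2, 9} — a naked pair. Remove those values from I, J.
So I = 8.

8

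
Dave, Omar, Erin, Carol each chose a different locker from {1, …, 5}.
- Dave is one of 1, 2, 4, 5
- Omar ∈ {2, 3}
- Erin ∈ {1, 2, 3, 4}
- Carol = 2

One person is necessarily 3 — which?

Omar

Carol has just one choice, so Carol = 2. So Dave, Omar, Erin can't be 2.
So 3 goes to Omar.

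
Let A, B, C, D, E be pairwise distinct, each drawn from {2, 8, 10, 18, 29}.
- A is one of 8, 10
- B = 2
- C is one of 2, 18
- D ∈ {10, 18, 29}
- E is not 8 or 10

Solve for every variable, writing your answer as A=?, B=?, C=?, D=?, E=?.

B has just one choice, so B = 2. Eliminate 2 elsewhere: C, E.
C must be 18 (only option left). Remove 18 from D, E.
E's domain is down to {29}, so E = 29. Strike 29 from D.
That leaves D = 10. Eliminate 10 elsewhere: A.
A's domain is down to {8}, so A = 8.

A=8, B=2, C=18, D=10, E=29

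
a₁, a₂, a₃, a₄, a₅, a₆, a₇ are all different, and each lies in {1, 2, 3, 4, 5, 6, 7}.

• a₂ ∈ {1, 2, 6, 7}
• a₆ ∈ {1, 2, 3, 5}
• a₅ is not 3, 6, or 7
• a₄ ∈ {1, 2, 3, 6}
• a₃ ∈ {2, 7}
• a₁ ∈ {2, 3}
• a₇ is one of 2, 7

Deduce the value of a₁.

3

The 7 variables together cover exactly {1, 2, 3, 4, 5, 6, 7} — 7 values for 7 variables — and 4 appears only in a₅'s list, so a₅ = 4.
The 6 still-open variables together cover exactly {1, 2, 3, 5, 6, 7} — 6 values for 6 variables — and 5 appears only in a₆'s list, so a₆ = 5.
The 2 variables a₃ and a₇ are confined to {2, 7}, which locks those values in; drop them from a₁, a₂, a₄.
So a₁ = 3.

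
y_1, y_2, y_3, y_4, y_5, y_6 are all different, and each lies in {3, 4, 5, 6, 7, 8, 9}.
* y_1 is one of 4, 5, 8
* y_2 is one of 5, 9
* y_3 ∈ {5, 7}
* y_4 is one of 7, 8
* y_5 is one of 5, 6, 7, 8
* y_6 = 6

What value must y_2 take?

9

y_6 has just one choice, so y_6 = 6. Strike 6 from y_5.
The 5 still-open variables together cover exactly {4, 5, 7, 8, 9} — 5 values for 5 variables — and 4 appears only in y_1's list, so y_1 = 4.
The 4 still-open variables draw from only 4 values {5, 7, 8, 9}, so each is used; only y_2 can be 9, hence y_2 = 9.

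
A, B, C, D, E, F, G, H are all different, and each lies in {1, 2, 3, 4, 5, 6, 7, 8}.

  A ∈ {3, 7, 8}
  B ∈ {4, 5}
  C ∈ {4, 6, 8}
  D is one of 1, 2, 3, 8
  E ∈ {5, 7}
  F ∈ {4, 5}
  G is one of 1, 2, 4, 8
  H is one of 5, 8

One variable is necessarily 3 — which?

The 8 variables draw from only 8 values {1, 2, 3, 4, 5, 6, 7, 8}, so each is used; only C can be 6, hence C = 6.
B and F between them cover only {4, 5} — a naked pair. Remove those values from E, G, H.
E must be 7 (only option left). Remove 7 from A.
That leaves H = 8. Eliminate 8 elsewhere: A, D, G.
So 3 goes to A.

A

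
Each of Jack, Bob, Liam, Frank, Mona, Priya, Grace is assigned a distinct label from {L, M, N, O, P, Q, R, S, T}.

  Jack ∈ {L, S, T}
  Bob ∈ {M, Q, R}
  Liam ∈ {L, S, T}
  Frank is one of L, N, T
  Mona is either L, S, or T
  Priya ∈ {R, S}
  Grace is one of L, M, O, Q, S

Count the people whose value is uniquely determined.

Jack, Liam, Mona share exactly the 3 values {L, S, T}; by pigeonhole those values go to them, so strike L, S, T from Frank, Priya, Grace.
That leaves Frank = N.
Priya must be R (only option left). Remove R from Bob.
Determined: Frank=N, Priya=R. The other people each still have more than one consistent value. That makes 2.

2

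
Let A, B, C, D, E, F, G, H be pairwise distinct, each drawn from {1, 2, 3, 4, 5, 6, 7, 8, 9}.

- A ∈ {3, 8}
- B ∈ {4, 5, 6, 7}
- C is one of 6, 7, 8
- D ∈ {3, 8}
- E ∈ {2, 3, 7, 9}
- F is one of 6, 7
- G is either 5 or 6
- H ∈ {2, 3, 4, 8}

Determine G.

5

The 8 variables together cover exactly {2, 3, 4, 5, 6, 7, 8, 9} — 8 values for 8 variables — and 9 appears only in E's list, so E = 9.
The 7 still-open variables draw from only 7 values {2, 3, 4, 5, 6, 7, 8}, so each is used; only H can be 2, hence H = 2.
The 6 still-open variables draw from only 6 values {3, 4, 5, 6, 7, 8}, so each is used; only B can be 4, hence B = 4.
The 5 still-open variables draw from only 5 values {3, 5, 6, 7, 8}, so each is used; only G can be 5, hence G = 5.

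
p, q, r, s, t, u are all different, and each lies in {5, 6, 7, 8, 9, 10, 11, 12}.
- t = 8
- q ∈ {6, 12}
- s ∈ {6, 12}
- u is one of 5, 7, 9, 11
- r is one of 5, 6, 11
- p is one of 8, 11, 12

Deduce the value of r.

t must be 8 (only option left). So p can't be 8.
q and s share exactly the 2 values {6, 12}; by pigeonhole those values go to them, so strike 6, 12 from p, r.
p has just one choice, so p = 11. Eliminate 11 elsewhere: r, u.
So r = 5.

5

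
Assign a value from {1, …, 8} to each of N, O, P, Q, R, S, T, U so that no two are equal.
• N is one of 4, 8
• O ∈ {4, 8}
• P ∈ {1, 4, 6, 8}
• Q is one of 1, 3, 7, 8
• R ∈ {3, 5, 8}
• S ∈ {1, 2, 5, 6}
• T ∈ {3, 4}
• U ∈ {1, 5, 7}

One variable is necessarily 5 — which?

R

Among the 8 variables, 2 fits only S (and all 8 values in {1, 2, 3, 4, 5, 6, 7, 8} must be used), so S = 2.
The 7 still-open variables together cover exactly {1, 3, 4, 5, 6, 7, 8} — 7 values for 7 variables — and 6 appears only in P's list, so P = 6.
N and O share exactly the 2 values {4, 8}; by pigeonhole those values go to them, so strike 4, 8 from Q, R, T.
T must be 3 (only option left). So Q, R can't be 3.
So 5 goes to R.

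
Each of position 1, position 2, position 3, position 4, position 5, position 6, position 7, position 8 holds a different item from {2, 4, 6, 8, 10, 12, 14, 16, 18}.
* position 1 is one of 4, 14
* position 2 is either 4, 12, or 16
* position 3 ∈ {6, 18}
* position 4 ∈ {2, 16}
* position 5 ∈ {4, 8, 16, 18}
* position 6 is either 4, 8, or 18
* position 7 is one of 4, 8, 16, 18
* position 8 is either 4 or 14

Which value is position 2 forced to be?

Among the 8 variables, 2 fits only position 4 (and all 8 values in {2, 4, 6, 8, 12, 14, 16, 18} must be used), so position 4 = 2.
Among the 7 still-open variables, 6 fits only position 3 (and all 7 values in {4, 6, 8, 12, 14, 16, 18} must be used), so position 3 = 6.
Among the 6 still-open variables, 12 fits only position 2 (and all 6 values in {4, 8, 12, 14, 16, 18} must be used), so position 2 = 12.

12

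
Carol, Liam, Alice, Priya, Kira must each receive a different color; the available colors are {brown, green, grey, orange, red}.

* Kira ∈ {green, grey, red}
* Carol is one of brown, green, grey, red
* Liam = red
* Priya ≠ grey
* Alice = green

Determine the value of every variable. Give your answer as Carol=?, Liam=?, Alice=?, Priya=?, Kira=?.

Liam has just one choice, so Liam = red. Eliminate red elsewhere: Carol, Priya, Kira.
Alice must be green (only option left). So Carol, Priya, Kira can't be green.
That leaves Kira = grey. So Carol can't be grey.
Carol has just one choice, so Carol = brown. So Priya can't be brown.
Priya must be orange (only option left).

Carol=brown, Liam=red, Alice=green, Priya=orange, Kira=grey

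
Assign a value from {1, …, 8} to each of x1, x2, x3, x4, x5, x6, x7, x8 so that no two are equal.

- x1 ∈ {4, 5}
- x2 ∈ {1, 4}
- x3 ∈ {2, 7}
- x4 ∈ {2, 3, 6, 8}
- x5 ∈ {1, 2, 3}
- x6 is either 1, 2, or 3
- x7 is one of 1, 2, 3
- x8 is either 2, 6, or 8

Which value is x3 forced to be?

7

The 8 variables draw from only 8 values {1, 2, 3, 4, 5, 6, 7, 8}, so each is used; only x1 can be 5, hence x1 = 5.
The 7 still-open variables together cover exactly {1, 2, 3, 4, 6, 7, 8} — 7 values for 7 variables — and 4 appears only in x2's list, so x2 = 4.
Among the 6 still-open variables, 7 fits only x3 (and all 6 values in {1, 2, 3, 6, 7, 8} must be used), so x3 = 7.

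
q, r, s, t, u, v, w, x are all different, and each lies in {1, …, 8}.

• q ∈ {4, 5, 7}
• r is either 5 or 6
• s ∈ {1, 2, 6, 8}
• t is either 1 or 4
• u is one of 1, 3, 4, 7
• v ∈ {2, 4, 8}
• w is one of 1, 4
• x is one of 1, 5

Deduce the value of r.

The 8 variables together cover exactly {1, 2, 3, 4, 5, 6, 7, 8} — 8 values for 8 variables — and 3 appears only in u's list, so u = 3.
The 7 still-open variables together cover exactly {1, 2, 4, 5, 6, 7, 8} — 7 values for 7 variables — and 7 appears only in q's list, so q = 7.
t and w share exactly the 2 values {1, 4}; by pigeonhole those values go to them, so strike 1, 4 from s, v, x.
x has just one choice, so x = 5. Strike 5 from r.
So r = 6.

6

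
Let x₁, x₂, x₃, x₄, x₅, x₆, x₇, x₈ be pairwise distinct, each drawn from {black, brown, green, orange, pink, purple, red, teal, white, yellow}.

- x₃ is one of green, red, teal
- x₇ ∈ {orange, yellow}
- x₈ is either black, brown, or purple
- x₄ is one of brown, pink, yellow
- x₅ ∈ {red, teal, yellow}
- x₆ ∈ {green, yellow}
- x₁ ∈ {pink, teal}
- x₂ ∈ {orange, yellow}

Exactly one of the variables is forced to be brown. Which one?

x₄

The 2 variables x₂ and x₇ are confined to {orange, yellow}, which locks those values in; drop them from x₄, x₅, x₆.
That leaves x₆ = green. So x₃ can't be green.
x₃ and x₅ between them cover only {red, teal} — a naked pair. Remove those values from x₁.
That leaves x₁ = pink. Remove pink from x₄.
So brown goes to x₄.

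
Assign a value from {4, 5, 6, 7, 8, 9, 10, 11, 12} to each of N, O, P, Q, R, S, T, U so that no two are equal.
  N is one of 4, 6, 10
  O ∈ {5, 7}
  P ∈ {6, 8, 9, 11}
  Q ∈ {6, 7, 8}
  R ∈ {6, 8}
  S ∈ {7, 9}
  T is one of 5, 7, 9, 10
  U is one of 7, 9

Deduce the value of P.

Among the 8 variables, 4 fits only N (and all 8 values in {4, 5, 6, 7, 8, 9, 10, 11} must be used), so N = 4.
Among the 7 still-open variables, 10 fits only T (and all 7 values in {5, 6, 7, 8, 9, 10, 11} must be used), so T = 10.
The 6 still-open variables together cover exactly {5, 6, 7, 8, 9, 11} — 6 values for 6 variables — and 5 appears only in O's list, so O = 5.
Among the 5 still-open variables, 11 fits only P (and all 5 values in {6, 7, 8, 9, 11} must be used), so P = 11.

11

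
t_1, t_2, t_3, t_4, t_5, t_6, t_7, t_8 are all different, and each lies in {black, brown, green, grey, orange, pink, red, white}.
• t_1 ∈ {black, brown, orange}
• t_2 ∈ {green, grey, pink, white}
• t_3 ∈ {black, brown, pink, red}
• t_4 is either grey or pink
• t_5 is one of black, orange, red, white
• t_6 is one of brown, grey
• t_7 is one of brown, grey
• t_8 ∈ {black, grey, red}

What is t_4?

The 8 variables together cover exactly {black, brown, green, grey, orange, pink, red, white} — 8 values for 8 variables — and green appears only in t_2's list, so t_2 = green.
The 7 still-open variables together cover exactly {black, brown, grey, orange, pink, red, white} — 7 values for 7 variables — and white appears only in t_5's list, so t_5 = white.
The 6 still-open variables together cover exactly {black, brown, grey, orange, pink, red} — 6 values for 6 variables — and orange appears only in t_1's list, so t_1 = orange.
t_6 and t_7 between them cover only {brown, grey} — a naked pair. Remove those values from t_3, t_4, t_8.
So t_4 = pink.

pink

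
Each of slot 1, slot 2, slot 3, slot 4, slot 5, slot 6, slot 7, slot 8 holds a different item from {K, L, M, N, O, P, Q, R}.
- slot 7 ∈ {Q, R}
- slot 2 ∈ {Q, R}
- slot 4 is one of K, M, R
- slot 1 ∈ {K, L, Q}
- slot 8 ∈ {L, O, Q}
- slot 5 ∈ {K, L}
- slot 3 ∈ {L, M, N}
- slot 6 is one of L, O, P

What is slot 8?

O

Among the 8 variables, N fits only slot 3 (and all 8 values in {K, L, M, N, O, P, Q, R} must be used), so slot 3 = N.
Among the 7 still-open variables, M fits only slot 4 (and all 7 values in {K, L, M, O, P, Q, R} must be used), so slot 4 = M.
Among the 6 still-open variables, P fits only slot 6 (and all 6 values in {K, L, O, P, Q, R} must be used), so slot 6 = P.
The 5 still-open variables draw from only 5 values {K, L, O, Q, R}, so each is used; only slot 8 can be O, hence slot 8 = O.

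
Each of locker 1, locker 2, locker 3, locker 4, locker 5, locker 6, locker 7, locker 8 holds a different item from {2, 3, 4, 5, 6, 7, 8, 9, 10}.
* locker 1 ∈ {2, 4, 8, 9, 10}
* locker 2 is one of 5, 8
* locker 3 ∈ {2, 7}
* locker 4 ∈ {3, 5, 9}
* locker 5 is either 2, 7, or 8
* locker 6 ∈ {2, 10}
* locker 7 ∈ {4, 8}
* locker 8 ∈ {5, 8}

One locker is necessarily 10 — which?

The 8 variables draw from only 8 values {2, 3, 4, 5, 7, 8, 9, 10}, so each is used; only locker 4 can be 3, hence locker 4 = 3.
The 7 still-open variables together cover exactly {2, 4, 5, 7, 8, 9, 10} — 7 values for 7 variables — and 9 appears only in locker 1's list, so locker 1 = 9.
Among the 6 still-open variables, 4 fits only locker 7 (and all 6 values in {2, 4, 5, 7, 8, 10} must be used), so locker 7 = 4.
Among the 5 still-open variables, 10 fits only locker 6 (and all 5 values in {2, 5, 7, 8, 10} must be used), so locker 6 = 10.

locker 6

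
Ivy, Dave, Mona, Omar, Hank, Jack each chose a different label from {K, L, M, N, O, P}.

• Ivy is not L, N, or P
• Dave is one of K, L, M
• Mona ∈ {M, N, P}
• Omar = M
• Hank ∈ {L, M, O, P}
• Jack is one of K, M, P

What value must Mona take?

N

Omar must be M (only option left). Eliminate M elsewhere: Ivy, Dave, Mona, Hank, Jack.
The 5 still-open variables draw from only 5 values {K, L, N, O, P}, so each is used; only Mona can be N, hence Mona = N.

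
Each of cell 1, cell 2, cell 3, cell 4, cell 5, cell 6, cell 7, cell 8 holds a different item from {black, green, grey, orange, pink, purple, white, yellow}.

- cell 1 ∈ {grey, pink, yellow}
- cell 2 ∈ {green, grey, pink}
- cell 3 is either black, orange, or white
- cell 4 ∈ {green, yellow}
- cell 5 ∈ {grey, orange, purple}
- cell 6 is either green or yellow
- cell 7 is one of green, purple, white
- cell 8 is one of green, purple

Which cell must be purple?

The 8 variables draw from only 8 values {black, green, grey, orange, pink, purple, white, yellow}, so each is used; only cell 3 can be black, hence cell 3 = black.
Among the 7 still-open variables, orange fits only cell 5 (and all 7 values in {green, grey, orange, pink, purple, white, yellow} must be used), so cell 5 = orange.
The 6 still-open variables together cover exactly {green, grey, pink, purple, white, yellow} — 6 values for 6 variables — and white appears only in cell 7's list, so cell 7 = white.
Among the 5 still-open variables, purple fits only cell 8 (and all 5 values in {green, grey, pink, purple, yellow} must be used), so cell 8 = purple.

cell 8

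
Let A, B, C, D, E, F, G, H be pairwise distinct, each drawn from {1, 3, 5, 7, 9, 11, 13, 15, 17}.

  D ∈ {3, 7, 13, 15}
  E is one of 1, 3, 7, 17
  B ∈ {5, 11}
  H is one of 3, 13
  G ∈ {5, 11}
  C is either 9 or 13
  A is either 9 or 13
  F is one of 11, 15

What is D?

7

A and C share exactly the 2 values {9, 13}; by pigeonhole those values go to them, so strike 9, 13 from D, H.
H has just one choice, so H = 3. Strike 3 from D, E.
B and G share exactly the 2 values {5, 11}; by pigeonhole those values go to them, so strike 5, 11 from F.
F has just one choice, so F = 15. So D can't be 15.
So D = 7.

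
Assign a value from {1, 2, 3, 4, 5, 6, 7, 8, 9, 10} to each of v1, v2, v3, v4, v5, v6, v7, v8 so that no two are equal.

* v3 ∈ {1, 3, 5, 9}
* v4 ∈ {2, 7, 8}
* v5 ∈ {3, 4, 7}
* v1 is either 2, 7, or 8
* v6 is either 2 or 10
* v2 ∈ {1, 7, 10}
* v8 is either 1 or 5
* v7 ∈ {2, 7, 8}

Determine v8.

5

v1, v4, v7 share exactly the 3 values {2, 7, 8}; by pigeonhole those values go to them, so strike 2, 7, 8 from v2, v5, v6.
That leaves v6 = 10. Eliminate 10 elsewhere: v2.
v2's domain is down to {1}, so v2 = 1. So v3, v8 can't be 1.
So v8 = 5.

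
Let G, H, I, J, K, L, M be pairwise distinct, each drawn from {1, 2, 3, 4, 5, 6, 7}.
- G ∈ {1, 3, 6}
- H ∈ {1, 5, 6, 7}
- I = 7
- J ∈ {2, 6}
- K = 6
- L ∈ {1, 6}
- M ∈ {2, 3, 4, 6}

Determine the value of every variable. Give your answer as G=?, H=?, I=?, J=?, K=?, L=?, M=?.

I must be 7 (only option left). Eliminate 7 elsewhere: H.
K has just one choice, so K = 6. Strike 6 from G, H, J, L, M.
L must be 1 (only option left). Strike 1 from G, H.
G must be 3 (only option left). So M can't be 3.
That leaves H = 5.
That leaves J = 2. Eliminate 2 elsewhere: M.
M has just one choice, so M = 4.

G=3, H=5, I=7, J=2, K=6, L=1, M=4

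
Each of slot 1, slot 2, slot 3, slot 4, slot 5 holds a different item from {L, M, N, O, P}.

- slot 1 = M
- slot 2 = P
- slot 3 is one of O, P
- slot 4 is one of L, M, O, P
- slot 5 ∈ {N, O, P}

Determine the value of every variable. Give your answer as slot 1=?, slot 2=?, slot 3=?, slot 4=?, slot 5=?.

slot 1=M, slot 2=P, slot 3=O, slot 4=L, slot 5=N

slot 1 must be M (only option left). Remove M from slot 4.
That leaves slot 2 = P. Eliminate P elsewhere: slot 3, slot 4, slot 5.
slot 3 has just one choice, so slot 3 = O. Remove O from slot 4, slot 5.
slot 4's domain is down to {L}, so slot 4 = L.
That leaves slot 5 = N.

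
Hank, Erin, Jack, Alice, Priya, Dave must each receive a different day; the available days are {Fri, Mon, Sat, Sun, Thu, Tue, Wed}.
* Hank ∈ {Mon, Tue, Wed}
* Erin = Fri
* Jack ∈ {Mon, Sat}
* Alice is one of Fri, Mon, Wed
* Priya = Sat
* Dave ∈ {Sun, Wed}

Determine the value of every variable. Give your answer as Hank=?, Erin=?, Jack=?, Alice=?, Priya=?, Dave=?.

Hank=Tue, Erin=Fri, Jack=Mon, Alice=Wed, Priya=Sat, Dave=Sun

Erin has just one choice, so Erin = Fri. Strike Fri from Alice.
Priya has just one choice, so Priya = Sat. Eliminate Sat elsewhere: Jack.
Jack has just one choice, so Jack = Mon. Eliminate Mon elsewhere: Hank, Alice.
Alice must be Wed (only option left). Remove Wed from Hank, Dave.
Dave has just one choice, so Dave = Sun.
Hank must be Tue (only option left).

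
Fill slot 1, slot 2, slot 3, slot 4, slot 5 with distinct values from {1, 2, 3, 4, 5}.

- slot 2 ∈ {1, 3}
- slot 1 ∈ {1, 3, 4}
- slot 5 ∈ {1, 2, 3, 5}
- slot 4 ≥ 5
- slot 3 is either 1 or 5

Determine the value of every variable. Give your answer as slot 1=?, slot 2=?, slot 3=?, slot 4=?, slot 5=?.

slot 4 has just one choice, so slot 4 = 5. Remove 5 from slot 3, slot 5.
That leaves slot 3 = 1. Remove 1 from slot 1, slot 2, slot 5.
slot 2's domain is down to {3}, so slot 2 = 3. Remove 3 from slot 1, slot 5.
slot 5's domain is down to {2}, so slot 5 = 2.
slot 1 must be 4 (only option left).

slot 1=4, slot 2=3, slot 3=1, slot 4=5, slot 5=2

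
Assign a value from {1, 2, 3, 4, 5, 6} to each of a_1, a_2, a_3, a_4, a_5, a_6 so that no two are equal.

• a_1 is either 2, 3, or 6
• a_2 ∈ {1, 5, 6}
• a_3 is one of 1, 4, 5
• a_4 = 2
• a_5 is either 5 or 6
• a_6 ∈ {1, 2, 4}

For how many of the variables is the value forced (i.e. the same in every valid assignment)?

2

a_4's domain is down to {2}, so a_4 = 2. Strike 2 from a_1, a_6.
The 5 still-open variables draw from only 5 values {1, 3, 4, 5, 6}, so each is used; only a_1 can be 3, hence a_1 = 3.
Determined: a_1=3, a_4=2. The other variables each still have more than one consistent value. That makes 2.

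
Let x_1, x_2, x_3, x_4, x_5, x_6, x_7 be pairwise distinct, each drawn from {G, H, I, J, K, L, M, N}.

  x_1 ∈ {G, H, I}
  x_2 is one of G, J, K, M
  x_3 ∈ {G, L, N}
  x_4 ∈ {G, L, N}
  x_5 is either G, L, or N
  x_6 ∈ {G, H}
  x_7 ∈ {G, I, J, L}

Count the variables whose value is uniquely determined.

x_3, x_4, x_5 share exactly the 3 values {G, L, N}; by pigeonhole those values go to them, so strike G, L, N from x_1, x_2, x_6, x_7.
x_6 must be H (only option left). Remove H from x_1.
That leaves x_1 = I. So x_7 can't be I.
That leaves x_7 = J. So x_2 can't be J.
Determined: x_1=I, x_6=H, x_7=J. The other variables each still have more than one consistent value. That makes 3.

3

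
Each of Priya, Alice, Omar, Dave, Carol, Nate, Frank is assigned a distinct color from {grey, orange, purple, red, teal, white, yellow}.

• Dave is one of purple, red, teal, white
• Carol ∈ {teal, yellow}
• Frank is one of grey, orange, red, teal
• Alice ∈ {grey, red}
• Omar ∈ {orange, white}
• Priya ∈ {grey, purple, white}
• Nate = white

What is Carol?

Nate's domain is down to {white}, so Nate = white. Eliminate white elsewhere: Priya, Omar, Dave.
Omar has just one choice, so Omar = orange. So Frank can't be orange.
The 5 still-open variables draw from only 5 values {grey, purple, red, teal, yellow}, so each is used; only Carol can be yellow, hence Carol = yellow.

yellow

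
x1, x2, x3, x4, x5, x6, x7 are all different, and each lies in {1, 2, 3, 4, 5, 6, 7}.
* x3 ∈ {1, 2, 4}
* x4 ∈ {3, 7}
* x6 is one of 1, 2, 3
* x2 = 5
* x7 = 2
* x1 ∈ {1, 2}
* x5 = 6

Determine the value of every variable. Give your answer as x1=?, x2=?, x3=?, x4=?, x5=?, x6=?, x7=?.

x1=1, x2=5, x3=4, x4=7, x5=6, x6=3, x7=2

x2 must be 5 (only option left).
x5 has just one choice, so x5 = 6.
x7 has just one choice, so x7 = 2. Strike 2 from x1, x3, x6.
x1's domain is down to {1}, so x1 = 1. So x3, x6 can't be 1.
x3's domain is down to {4}, so x3 = 4.
x6's domain is down to {3}, so x6 = 3. So x4 can't be 3.
x4 has just one choice, so x4 = 7.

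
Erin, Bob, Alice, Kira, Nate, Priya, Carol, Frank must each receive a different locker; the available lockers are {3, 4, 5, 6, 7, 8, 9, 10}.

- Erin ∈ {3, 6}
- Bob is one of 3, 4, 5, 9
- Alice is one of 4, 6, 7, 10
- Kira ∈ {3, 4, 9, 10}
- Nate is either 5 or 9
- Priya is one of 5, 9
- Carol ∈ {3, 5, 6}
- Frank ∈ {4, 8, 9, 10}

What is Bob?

4

The 8 variables draw from only 8 values {3, 4, 5, 6, 7, 8, 9, 10}, so each is used; only Alice can be 7, hence Alice = 7.
The 7 still-open variables together cover exactly {3, 4, 5, 6, 8, 9, 10} — 7 values for 7 variables — and 8 appears only in Frank's list, so Frank = 8.
Among the 6 still-open variables, 10 fits only Kira (and all 6 values in {3, 4, 5, 6, 9, 10} must be used), so Kira = 10.
The 5 still-open variables draw from only 5 values {3, 4, 5, 6, 9}, so each is used; only Bob can be 4, hence Bob = 4.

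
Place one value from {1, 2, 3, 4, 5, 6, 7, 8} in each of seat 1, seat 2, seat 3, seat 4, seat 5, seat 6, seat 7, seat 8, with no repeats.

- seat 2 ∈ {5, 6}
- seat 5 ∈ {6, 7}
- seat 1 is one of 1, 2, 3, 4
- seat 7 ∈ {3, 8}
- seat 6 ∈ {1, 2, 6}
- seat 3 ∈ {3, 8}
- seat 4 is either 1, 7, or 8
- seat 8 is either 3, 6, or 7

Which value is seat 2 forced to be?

5

The 8 variables draw from only 8 values {1, 2, 3, 4, 5, 6, 7, 8}, so each is used; only seat 1 can be 4, hence seat 1 = 4.
The 7 still-open variables draw from only 7 values {1, 2, 3, 5, 6, 7, 8}, so each is used; only seat 6 can be 2, hence seat 6 = 2.
The 6 still-open variables draw from only 6 values {1, 3, 5, 6, 7, 8}, so each is used; only seat 4 can be 1, hence seat 4 = 1.
Among the 5 still-open variables, 5 fits only seat 2 (and all 5 values in {3, 5, 6, 7, 8} must be used), so seat 2 = 5.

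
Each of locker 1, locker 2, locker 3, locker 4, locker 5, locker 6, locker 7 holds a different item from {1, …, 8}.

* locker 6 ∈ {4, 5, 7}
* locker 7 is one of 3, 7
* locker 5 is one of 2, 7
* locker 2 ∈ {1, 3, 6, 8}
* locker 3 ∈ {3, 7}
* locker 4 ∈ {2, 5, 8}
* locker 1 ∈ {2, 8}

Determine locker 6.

locker 3 and locker 7 share exactly the 2 values {3, 7}; by pigeonhole those values go to them, so strike 3, 7 from locker 2, locker 5, locker 6.
That leaves locker 5 = 2. Strike 2 from locker 1, locker 4.
That leaves locker 1 = 8. Eliminate 8 elsewhere: locker 2, locker 4.
locker 4 must be 5 (only option left). Strike 5 from locker 6.
So locker 6 = 4.

4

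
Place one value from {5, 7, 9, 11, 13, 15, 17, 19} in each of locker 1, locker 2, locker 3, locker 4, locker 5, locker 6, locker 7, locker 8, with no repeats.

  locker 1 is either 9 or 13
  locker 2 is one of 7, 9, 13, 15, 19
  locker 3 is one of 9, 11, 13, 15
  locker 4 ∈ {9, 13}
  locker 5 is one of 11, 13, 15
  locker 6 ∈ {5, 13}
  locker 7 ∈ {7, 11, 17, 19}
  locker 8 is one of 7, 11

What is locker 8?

7

Among the 8 variables, 5 fits only locker 6 (and all 8 values in {5, 7, 9, 11, 13, 15, 17, 19} must be used), so locker 6 = 5.
The 7 still-open variables together cover exactly {7, 9, 11, 13, 15, 17, 19} — 7 values for 7 variables — and 17 appears only in locker 7's list, so locker 7 = 17.
Among the 6 still-open variables, 19 fits only locker 2 (and all 6 values in {7, 9, 11, 13, 15, 19} must be used), so locker 2 = 19.
The 5 still-open variables together cover exactly {7, 9, 11, 13, 15} — 5 values for 5 variables — and 7 appears only in locker 8's list, so locker 8 = 7.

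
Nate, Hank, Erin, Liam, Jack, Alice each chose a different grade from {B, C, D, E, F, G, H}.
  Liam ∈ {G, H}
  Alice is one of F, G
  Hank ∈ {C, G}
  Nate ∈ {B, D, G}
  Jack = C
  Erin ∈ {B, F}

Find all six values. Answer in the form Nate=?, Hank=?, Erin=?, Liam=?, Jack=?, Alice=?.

Jack must be C (only option left). Remove C from Hank.
Hank must be G (only option left). So Nate, Liam, Alice can't be G.
Liam has just one choice, so Liam = H.
Alice has just one choice, so Alice = F. Remove F from Erin.
Erin's domain is down to {B}, so Erin = B. So Nate can't be B.
Nate's domain is down to {D}, so Nate = D.

Nate=D, Hank=G, Erin=B, Liam=H, Jack=C, Alice=F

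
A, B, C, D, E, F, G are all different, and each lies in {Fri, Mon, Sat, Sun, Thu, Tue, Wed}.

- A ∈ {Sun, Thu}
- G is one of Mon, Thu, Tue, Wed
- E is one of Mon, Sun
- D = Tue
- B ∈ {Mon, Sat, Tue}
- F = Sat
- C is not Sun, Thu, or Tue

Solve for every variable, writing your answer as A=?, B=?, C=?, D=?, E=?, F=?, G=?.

A=Thu, B=Mon, C=Fri, D=Tue, E=Sun, F=Sat, G=Wed

D's domain is down to {Tue}, so D = Tue. Strike Tue from B, G.
F has just one choice, so F = Sat. Strike Sat from B, C.
B has just one choice, so B = Mon. Strike Mon from C, E, G.
E has just one choice, so E = Sun. Strike Sun from A.
A has just one choice, so A = Thu. Eliminate Thu elsewhere: G.
G's domain is down to {Wed}, so G = Wed. So C can't be Wed.
C must be Fri (only option left).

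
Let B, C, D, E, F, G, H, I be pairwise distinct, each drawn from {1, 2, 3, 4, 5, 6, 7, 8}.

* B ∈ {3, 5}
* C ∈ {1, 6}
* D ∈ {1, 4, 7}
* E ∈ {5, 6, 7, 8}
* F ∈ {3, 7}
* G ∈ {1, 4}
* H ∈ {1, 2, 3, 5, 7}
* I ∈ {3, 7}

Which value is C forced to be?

6

The 8 variables draw from only 8 values {1, 2, 3, 4, 5, 6, 7, 8}, so each is used; only H can be 2, hence H = 2.
Among the 7 still-open variables, 8 fits only E (and all 7 values in {1, 3, 4, 5, 6, 7, 8} must be used), so E = 8.
Among the 6 still-open variables, 5 fits only B (and all 6 values in {1, 3, 4, 5, 6, 7} must be used), so B = 5.
The 5 still-open variables together cover exactly {1, 3, 4, 6, 7} — 5 values for 5 variables — and 6 appears only in C's list, so C = 6.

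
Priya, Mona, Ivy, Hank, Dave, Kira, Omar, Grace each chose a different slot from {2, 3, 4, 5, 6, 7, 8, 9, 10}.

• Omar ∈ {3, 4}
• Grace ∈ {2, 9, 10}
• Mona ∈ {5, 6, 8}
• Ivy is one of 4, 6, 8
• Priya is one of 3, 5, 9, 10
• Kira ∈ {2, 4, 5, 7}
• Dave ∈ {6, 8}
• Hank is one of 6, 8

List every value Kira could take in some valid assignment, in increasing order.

2, 7

The 2 variables Hank and Dave are confined to {6, 8}, which locks those values in; drop them from Mona, Ivy.
Mona must be 5 (only option left). Eliminate 5 elsewhere: Priya, Kira.
Ivy's domain is down to {4}, so Ivy = 4. Remove 4 from Kira, Omar.
Omar has just one choice, so Omar = 3. So Priya can't be 3.
No further eliminations apply; Kira can still be any of 2, 7.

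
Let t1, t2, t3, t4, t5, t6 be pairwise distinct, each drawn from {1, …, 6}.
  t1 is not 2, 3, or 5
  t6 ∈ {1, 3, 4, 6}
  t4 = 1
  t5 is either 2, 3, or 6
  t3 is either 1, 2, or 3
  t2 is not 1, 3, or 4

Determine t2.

t4 must be 1 (only option left). So t1, t3, t6 can't be 1.
The 5 still-open variables together cover exactly {2, 3, 4, 5, 6} — 5 values for 5 variables — and 5 appears only in t2's list, so t2 = 5.

5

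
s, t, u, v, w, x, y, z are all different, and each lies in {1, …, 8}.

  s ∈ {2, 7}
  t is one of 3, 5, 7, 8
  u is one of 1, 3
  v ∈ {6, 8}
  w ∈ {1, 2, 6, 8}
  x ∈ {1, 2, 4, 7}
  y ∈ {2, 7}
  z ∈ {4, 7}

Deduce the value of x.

1

Among the 8 variables, 5 fits only t (and all 8 values in {1, 2, 3, 4, 5, 6, 7, 8} must be used), so t = 5.
The 7 still-open variables together cover exactly {1, 2, 3, 4, 6, 7, 8} — 7 values for 7 variables — and 3 appears only in u's list, so u = 3.
The 2 variables s and y are confined to {2, 7}, which locks those values in; drop them from w, x, z.
z has just one choice, so z = 4. Remove 4 from x.
So x = 1.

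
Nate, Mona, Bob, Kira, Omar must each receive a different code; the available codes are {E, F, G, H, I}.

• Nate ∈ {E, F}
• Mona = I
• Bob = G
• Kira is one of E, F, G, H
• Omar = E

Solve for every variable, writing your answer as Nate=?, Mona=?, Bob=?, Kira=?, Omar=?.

Mona's domain is down to {I}, so Mona = I.
That leaves Bob = G. Eliminate G elsewhere: Kira.
Omar must be E (only option left). Strike E from Nate, Kira.
Nate has just one choice, so Nate = F. So Kira can't be F.
Kira's domain is down to {H}, so Kira = H.

Nate=F, Mona=I, Bob=G, Kira=H, Omar=E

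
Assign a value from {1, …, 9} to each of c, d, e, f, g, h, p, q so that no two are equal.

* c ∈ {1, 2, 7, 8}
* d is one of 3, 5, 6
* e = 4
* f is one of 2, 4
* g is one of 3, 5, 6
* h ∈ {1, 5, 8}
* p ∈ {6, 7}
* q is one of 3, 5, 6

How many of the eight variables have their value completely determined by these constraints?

e's domain is down to {4}, so e = 4. So f can't be 4.
That leaves f = 2. Eliminate 2 elsewhere: c.
d, g, q share exactly the 3 values {3, 5, 6}; by pigeonhole those values go to them, so strike 3, 5, 6 from h, p.
That leaves p = 7. Remove 7 from c.
Determined: e=4, f=2, p=7. The other variables each still have more than one consistent value. That makes 3.

3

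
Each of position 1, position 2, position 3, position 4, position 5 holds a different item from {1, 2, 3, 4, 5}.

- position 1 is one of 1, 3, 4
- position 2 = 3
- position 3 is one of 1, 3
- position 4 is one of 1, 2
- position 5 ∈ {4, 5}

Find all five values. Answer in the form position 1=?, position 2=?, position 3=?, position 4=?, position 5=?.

position 1=4, position 2=3, position 3=1, position 4=2, position 5=5

position 2's domain is down to {3}, so position 2 = 3. Eliminate 3 elsewhere: position 1, position 3.
That leaves position 3 = 1. Remove 1 from position 1, position 4.
position 4's domain is down to {2}, so position 4 = 2.
position 1 must be 4 (only option left). So position 5 can't be 4.
position 5 has just one choice, so position 5 = 5.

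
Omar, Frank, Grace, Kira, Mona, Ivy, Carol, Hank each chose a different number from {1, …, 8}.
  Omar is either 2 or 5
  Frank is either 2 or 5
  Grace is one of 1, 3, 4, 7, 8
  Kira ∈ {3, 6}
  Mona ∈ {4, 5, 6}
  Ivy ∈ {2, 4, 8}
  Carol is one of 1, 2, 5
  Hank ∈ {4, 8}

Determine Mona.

6

The 8 variables together cover exactly {1, 2, 3, 4, 5, 6, 7, 8} — 8 values for 8 variables — and 7 appears only in Grace's list, so Grace = 7.
Among the 7 still-open variables, 1 fits only Carol (and all 7 values in {1, 2, 3, 4, 5, 6, 8} must be used), so Carol = 1.
The 6 still-open variables together cover exactly {2, 3, 4, 5, 6, 8} — 6 values for 6 variables — and 3 appears only in Kira's list, so Kira = 3.
The 5 still-open variables together cover exactly {2, 4, 5, 6, 8} — 5 values for 5 variables — and 6 appears only in Mona's list, so Mona = 6.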